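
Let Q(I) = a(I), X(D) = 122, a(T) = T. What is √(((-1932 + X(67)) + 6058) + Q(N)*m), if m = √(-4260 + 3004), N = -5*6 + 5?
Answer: √(4248 - 50*I*√314) ≈ 65.526 - 6.7607*I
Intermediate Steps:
N = -25 (N = -30 + 5 = -25)
Q(I) = I
m = 2*I*√314 (m = √(-1256) = 2*I*√314 ≈ 35.44*I)
√(((-1932 + X(67)) + 6058) + Q(N)*m) = √(((-1932 + 122) + 6058) - 50*I*√314) = √((-1810 + 6058) - 50*I*√314) = √(4248 - 50*I*√314)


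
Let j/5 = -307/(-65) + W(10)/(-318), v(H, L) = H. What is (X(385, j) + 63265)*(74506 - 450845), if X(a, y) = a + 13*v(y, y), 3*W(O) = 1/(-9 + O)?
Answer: -22962291343507/954 ≈ -2.4069e+10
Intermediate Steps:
W(O) = 1/(3*(-9 + O))
j = 292813/12402 (j = 5*(-307/(-65) + (1/(3*(-9 + 10)))/(-318)) = 5*(-307*(-1/65) + ((⅓)/1)*(-1/318)) = 5*(307/65 + ((⅓)*1)*(-1/318)) = 5*(307/65 + (⅓)*(-1/318)) = 5*(307/65 - 1/954) = 5*(292813/62010) = 292813/12402 ≈ 23.610)
X(a, y) = a + 13*y
(X(385, j) + 63265)*(74506 - 450845) = ((385 + 13*(292813/12402)) + 63265)*(74506 - 450845) = ((385 + 292813/954) + 63265)*(-376339) = (660103/954 + 63265)*(-376339) = (61014913/954)*(-376339) = -22962291343507/954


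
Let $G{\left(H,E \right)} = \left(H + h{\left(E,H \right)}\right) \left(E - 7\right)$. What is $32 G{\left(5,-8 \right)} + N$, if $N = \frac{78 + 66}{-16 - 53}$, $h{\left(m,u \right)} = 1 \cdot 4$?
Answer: $- \frac{99408}{23} \approx -4322.1$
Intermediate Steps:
$h{\left(m,u \right)} = 4$
$G{\left(H,E \right)} = \left(-7 + E\right) \left(4 + H\right)$ ($G{\left(H,E \right)} = \left(H + 4\right) \left(E - 7\right) = \left(4 + H\right) \left(-7 + E\right) = \left(-7 + E\right) \left(4 + H\right)$)
$N = - \frac{48}{23}$ ($N = \frac{144}{-69} = 144 \left(- \frac{1}{69}\right) = - \frac{48}{23} \approx -2.087$)
$32 G{\left(5,-8 \right)} + N = 32 \left(-28 - 35 + 4 \left(-8\right) - 40\right) - \frac{48}{23} = 32 \left(-28 - 35 - 32 - 40\right) - \frac{48}{23} = 32 \left(-135\right) - \frac{48}{23} = -4320 - \frac{48}{23} = - \frac{99408}{23}$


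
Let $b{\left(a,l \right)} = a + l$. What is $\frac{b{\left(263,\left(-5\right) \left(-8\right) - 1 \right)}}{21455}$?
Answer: $\frac{302}{21455} \approx 0.014076$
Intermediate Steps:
$\frac{b{\left(263,\left(-5\right) \left(-8\right) - 1 \right)}}{21455} = \frac{263 - -39}{21455} = \left(263 + \left(40 - 1\right)\right) \frac{1}{21455} = \left(263 + 39\right) \frac{1}{21455} = 302 \cdot \frac{1}{21455} = \frac{302}{21455}$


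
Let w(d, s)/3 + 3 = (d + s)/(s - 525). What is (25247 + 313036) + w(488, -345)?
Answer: 98099317/290 ≈ 3.3827e+5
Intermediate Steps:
w(d, s) = -9 + 3*(d + s)/(-525 + s) (w(d, s) = -9 + 3*((d + s)/(s - 525)) = -9 + 3*((d + s)/(-525 + s)) = -9 + 3*(d + s)/(-525 + s))
(25247 + 313036) + w(488, -345) = (25247 + 313036) + 3*(1575 + 488 - 2*(-345))/(-525 - 345) = 338283 + 3*(1575 + 488 + 690)/(-870) = 338283 + 3*(-1/870)*2753 = 338283 - 2753/290 = 98099317/290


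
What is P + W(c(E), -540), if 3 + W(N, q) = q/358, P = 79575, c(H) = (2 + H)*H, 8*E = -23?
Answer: 14243118/179 ≈ 79571.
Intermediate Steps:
E = -23/8 (E = (1/8)*(-23) = -23/8 ≈ -2.8750)
c(H) = H*(2 + H)
W(N, q) = -3 + q/358
P + W(c(E), -540) = 79575 + (-3 + (1/358)*(-540)) = 79575 + (-3 - 270/179) = 79575 - 807/179 = 14243118/179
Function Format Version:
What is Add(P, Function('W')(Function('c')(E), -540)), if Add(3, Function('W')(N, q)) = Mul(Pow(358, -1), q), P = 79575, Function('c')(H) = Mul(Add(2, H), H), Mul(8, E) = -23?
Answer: Rational(14243118, 179) ≈ 79571.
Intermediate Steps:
E = Rational(-23, 8) (E = Mul(Rational(1, 8), -23) = Rational(-23, 8) ≈ -2.8750)
Function('c')(H) = Mul(H, Add(2, H))
Function('W')(N, q) = Add(-3, Mul(Rational(1, 358), q)) (Function('W')(N, q) = Add(-3, Mul(Pow(358, -1), q)) = Add(-3, Mul(Rational(1, 358), q)))
Add(P, Function('W')(Function('c')(E), -540)) = Add(79575, Add(-3, Mul(Rational(1, 358), -540))) = Add(79575, Add(-3, Rational(-270, 179))) = Add(79575, Rational(-807, 179)) = Rational(14243118, 179)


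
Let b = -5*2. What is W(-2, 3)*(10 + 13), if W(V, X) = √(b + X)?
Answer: 23*I*√7 ≈ 60.852*I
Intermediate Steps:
b = -10
W(V, X) = √(-10 + X)
W(-2, 3)*(10 + 13) = √(-10 + 3)*(10 + 13) = √(-7)*23 = (I*√7)*23 = 23*I*√7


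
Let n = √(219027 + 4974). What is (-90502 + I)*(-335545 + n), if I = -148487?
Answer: 80191564005 - 716967*√24889 ≈ 8.0078e+10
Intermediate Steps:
n = 3*√24889 (n = √224001 = 3*√24889 ≈ 473.29)
(-90502 + I)*(-335545 + n) = (-90502 - 148487)*(-335545 + 3*√24889) = -238989*(-335545 + 3*√24889) = 80191564005 - 716967*√24889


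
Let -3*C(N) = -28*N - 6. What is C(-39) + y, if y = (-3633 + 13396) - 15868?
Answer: -6467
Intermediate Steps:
y = -6105 (y = 9763 - 15868 = -6105)
C(N) = 2 + 28*N/3 (C(N) = -(-28*N - 6)/3 = -(-6 - 28*N)/3 = 2 + 28*N/3)
C(-39) + y = (2 + (28/3)*(-39)) - 6105 = (2 - 364) - 6105 = -362 - 6105 = -6467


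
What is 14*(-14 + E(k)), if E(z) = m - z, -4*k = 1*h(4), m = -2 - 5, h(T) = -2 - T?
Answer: -315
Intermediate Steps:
m = -7
k = 3/2 (k = -(-2 - 1*4)/4 = -(-2 - 4)/4 = -(-6)/4 = -1/4*(-6) = 3/2 ≈ 1.5000)
E(z) = -7 - z
14*(-14 + E(k)) = 14*(-14 + (-7 - 1*3/2)) = 14*(-14 + (-7 - 3/2)) = 14*(-14 - 17/2) = 14*(-45/2) = -315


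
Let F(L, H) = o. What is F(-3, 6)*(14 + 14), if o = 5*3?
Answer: 420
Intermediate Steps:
o = 15
F(L, H) = 15
F(-3, 6)*(14 + 14) = 15*(14 + 14) = 15*28 = 420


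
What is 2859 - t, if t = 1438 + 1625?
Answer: -204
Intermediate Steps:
t = 3063
2859 - t = 2859 - 1*3063 = 2859 - 3063 = -204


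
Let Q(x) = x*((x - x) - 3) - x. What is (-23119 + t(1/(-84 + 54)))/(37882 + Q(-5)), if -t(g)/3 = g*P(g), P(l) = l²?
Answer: -208070999/341118000 ≈ -0.60997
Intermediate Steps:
Q(x) = -4*x (Q(x) = x*(0 - 3) - x = x*(-3) - x = -3*x - x = -4*x)
t(g) = -3*g³ (t(g) = -3*g*g² = -3*g³)
(-23119 + t(1/(-84 + 54)))/(37882 + Q(-5)) = (-23119 - 3/(-84 + 54)³)/(37882 - 4*(-5)) = (-23119 - 3*(1/(-30))³)/(37882 + 20) = (-23119 - 3*(-1/30)³)/37902 = (-23119 - 3*(-1/27000))*(1/37902) = (-23119 + 1/9000)*(1/37902) = -208070999/9000*1/37902 = -208070999/341118000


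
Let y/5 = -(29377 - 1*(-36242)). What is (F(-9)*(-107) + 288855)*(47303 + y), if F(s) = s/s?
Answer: -81078128416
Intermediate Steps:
F(s) = 1
y = -328095 (y = 5*(-(29377 - 1*(-36242))) = 5*(-(29377 + 36242)) = 5*(-1*65619) = 5*(-65619) = -328095)
(F(-9)*(-107) + 288855)*(47303 + y) = (1*(-107) + 288855)*(47303 - 328095) = (-107 + 288855)*(-280792) = 288748*(-280792) = -81078128416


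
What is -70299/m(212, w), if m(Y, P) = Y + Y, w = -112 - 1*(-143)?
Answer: -70299/424 ≈ -165.80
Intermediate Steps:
w = 31 (w = -112 + 143 = 31)
m(Y, P) = 2*Y
-70299/m(212, w) = -70299/(2*212) = -70299/424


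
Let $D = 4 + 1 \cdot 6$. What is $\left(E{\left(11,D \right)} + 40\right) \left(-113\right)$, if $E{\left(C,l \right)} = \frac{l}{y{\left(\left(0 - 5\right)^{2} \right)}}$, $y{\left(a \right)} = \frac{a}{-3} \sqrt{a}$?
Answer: $- \frac{112322}{25} \approx -4492.9$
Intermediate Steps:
$D = 10$ ($D = 4 + 6 = 10$)
$y{\left(a \right)} = - \frac{a^{\frac{3}{2}}}{3}$ ($y{\left(a \right)} = a \left(- \frac{1}{3}\right) \sqrt{a} = - \frac{a}{3} \sqrt{a} = - \frac{a^{\frac{3}{2}}}{3}$)
$E{\left(C,l \right)} = - \frac{3 l}{125}$ ($E{\left(C,l \right)} = \frac{l}{\left(- \frac{1}{3}\right) \left(\left(0 - 5\right)^{2}\right)^{\frac{3}{2}}} = \frac{l}{\left(- \frac{1}{3}\right) \left(\left(-5\right)^{2}\right)^{\frac{3}{2}}} = \frac{l}{\left(- \frac{1}{3}\right) 25^{\frac{3}{2}}} = \frac{l}{\left(- \frac{1}{3}\right) 125} = \frac{l}{- \frac{125}{3}} = l \left(- \frac{3}{125}\right) = - \frac{3 l}{125}$)
$\left(E{\left(11,D \right)} + 40\right) \left(-113\right) = \left(\left(- \frac{3}{125}\right) 10 + 40\right) \left(-113\right) = \left(- \frac{6}{25} + 40\right) \left(-113\right) = \frac{994}{25} \left(-113\right) = - \frac{112322}{25}$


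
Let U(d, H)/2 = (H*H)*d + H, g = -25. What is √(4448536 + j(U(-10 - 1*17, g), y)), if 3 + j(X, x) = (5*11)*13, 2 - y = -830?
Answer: 4*√278078 ≈ 2109.3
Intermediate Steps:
U(d, H) = 2*H + 2*d*H² (U(d, H) = 2*((H*H)*d + H) = 2*(H²*d + H) = 2*(d*H² + H) = 2*(H + d*H²) = 2*H + 2*d*H²)
y = 832 (y = 2 - 1*(-830) = 2 + 830 = 832)
j(X, x) = 712 (j(X, x) = -3 + (5*11)*13 = -3 + 55*13 = -3 + 715 = 712)
√(4448536 + j(U(-10 - 1*17, g), y)) = √(4448536 + 712) = √4449248 = 4*√278078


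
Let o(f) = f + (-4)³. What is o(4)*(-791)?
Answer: 47460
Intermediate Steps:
o(f) = -64 + f (o(f) = f - 64 = -64 + f)
o(4)*(-791) = (-64 + 4)*(-791) = -60*(-791) = 47460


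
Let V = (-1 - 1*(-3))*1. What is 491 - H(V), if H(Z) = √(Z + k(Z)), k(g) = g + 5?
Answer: 488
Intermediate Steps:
k(g) = 5 + g
V = 2 (V = (-1 + 3)*1 = 2*1 = 2)
H(Z) = √(5 + 2*Z) (H(Z) = √(Z + (5 + Z)) = √(5 + 2*Z))
491 - H(V) = 491 - √(5 + 2*2) = 491 - √(5 + 4) = 491 - √9 = 491 - 1*3 = 491 - 3 = 488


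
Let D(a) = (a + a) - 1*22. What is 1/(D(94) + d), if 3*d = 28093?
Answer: 3/28591 ≈ 0.00010493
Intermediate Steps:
d = 28093/3 (d = (1/3)*28093 = 28093/3 ≈ 9364.3)
D(a) = -22 + 2*a (D(a) = 2*a - 22 = -22 + 2*a)
1/(D(94) + d) = 1/((-22 + 2*94) + 28093/3) = 1/((-22 + 188) + 28093/3) = 1/(166 + 28093/3) = 1/(28591/3) = 3/28591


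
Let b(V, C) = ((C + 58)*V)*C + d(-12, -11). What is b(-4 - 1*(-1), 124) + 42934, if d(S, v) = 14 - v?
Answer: -24745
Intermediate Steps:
b(V, C) = 25 + C*V*(58 + C) (b(V, C) = ((C + 58)*V)*C + (14 - 1*(-11)) = ((58 + C)*V)*C + (14 + 11) = (V*(58 + C))*C + 25 = C*V*(58 + C) + 25 = 25 + C*V*(58 + C))
b(-4 - 1*(-1), 124) + 42934 = (25 + (-4 - 1*(-1))*124² + 58*124*(-4 - 1*(-1))) + 42934 = (25 + (-4 + 1)*15376 + 58*124*(-4 + 1)) + 42934 = (25 - 3*15376 + 58*124*(-3)) + 42934 = (25 - 46128 - 21576) + 42934 = -67679 + 42934 = -24745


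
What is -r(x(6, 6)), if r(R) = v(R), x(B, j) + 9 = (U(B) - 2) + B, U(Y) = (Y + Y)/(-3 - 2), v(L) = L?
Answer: 37/5 ≈ 7.4000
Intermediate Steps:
U(Y) = -2*Y/5 (U(Y) = (2*Y)/(-5) = (2*Y)*(-⅕) = -2*Y/5)
x(B, j) = -11 + 3*B/5 (x(B, j) = -9 + ((-2*B/5 - 2) + B) = -9 + ((-2 - 2*B/5) + B) = -9 + (-2 + 3*B/5) = -11 + 3*B/5)
r(R) = R
-r(x(6, 6)) = -(-11 + (⅗)*6) = -(-11 + 18/5) = -1*(-37/5) = 37/5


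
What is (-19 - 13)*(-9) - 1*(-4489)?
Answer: 4777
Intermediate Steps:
(-19 - 13)*(-9) - 1*(-4489) = -32*(-9) + 4489 = 288 + 4489 = 4777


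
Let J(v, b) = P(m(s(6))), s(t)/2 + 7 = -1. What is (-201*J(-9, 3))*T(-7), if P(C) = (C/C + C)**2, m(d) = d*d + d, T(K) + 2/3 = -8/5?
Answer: 132308518/5 ≈ 2.6462e+7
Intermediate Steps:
s(t) = -16 (s(t) = -14 + 2*(-1) = -14 - 2 = -16)
T(K) = -34/15 (T(K) = -2/3 - 8/5 = -34/15)
m(d) = d + d**2 (m(d) = d**2 + d = d + d**2)
P(C) = (1 + C)**2
J(v, b) = 58081 (J(v, b) = (1 - 16*(1 - 16))**2 = (1 - 16*(-15))**2 = (1 + 240)**2 = 241**2 = 58081)
(-201*J(-9, 3))*T(-7) = -201*58081*(-34/15) = -11674281*(-34/15) = 132308518/5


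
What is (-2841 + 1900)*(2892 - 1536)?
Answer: -1275996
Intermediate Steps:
(-2841 + 1900)*(2892 - 1536) = -941*1356 = -1275996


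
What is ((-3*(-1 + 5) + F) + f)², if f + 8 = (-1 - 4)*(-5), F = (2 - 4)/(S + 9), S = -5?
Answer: 81/4 ≈ 20.250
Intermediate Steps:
F = -½ (F = (2 - 4)/(-5 + 9) = -2/4 = -2*¼ = -½ ≈ -0.50000)
f = 17 (f = -8 + (-1 - 4)*(-5) = -8 - 5*(-5) = -8 + 25 = 17)
((-3*(-1 + 5) + F) + f)² = ((-3*(-1 + 5) - ½) + 17)² = ((-3*4 - ½) + 17)² = ((-12 - ½) + 17)² = (-25/2 + 17)² = (9/2)² = 81/4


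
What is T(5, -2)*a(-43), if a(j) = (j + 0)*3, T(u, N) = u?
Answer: -645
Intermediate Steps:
a(j) = 3*j (a(j) = j*3 = 3*j)
T(5, -2)*a(-43) = 5*(3*(-43)) = 5*(-129) = -645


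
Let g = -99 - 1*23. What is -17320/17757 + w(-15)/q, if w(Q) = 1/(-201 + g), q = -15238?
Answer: -85246839923/87397716618 ≈ -0.97539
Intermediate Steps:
g = -122 (g = -99 - 23 = -122)
w(Q) = -1/323 (w(Q) = 1/(-201 - 122) = 1/(-323) = -1/323)
-17320/17757 + w(-15)/q = -17320/17757 - 1/323/(-15238) = -17320*1/17757 - 1/323*(-1/15238) = -17320/17757 + 1/4921874 = -85246839923/87397716618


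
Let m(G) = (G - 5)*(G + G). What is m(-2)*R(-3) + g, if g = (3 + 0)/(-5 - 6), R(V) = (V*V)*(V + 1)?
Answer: -5547/11 ≈ -504.27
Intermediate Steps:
m(G) = 2*G*(-5 + G) (m(G) = (-5 + G)*(2*G) = 2*G*(-5 + G))
R(V) = V**2*(1 + V)
g = -3/11 (g = 3/(-11) = 3*(-1/11) = -3/11 ≈ -0.27273)
m(-2)*R(-3) + g = (2*(-2)*(-5 - 2))*((-3)**2*(1 - 3)) - 3/11 = (2*(-2)*(-7))*(9*(-2)) - 3/11 = 28*(-18) - 3/11 = -504 - 3/11 = -5547/11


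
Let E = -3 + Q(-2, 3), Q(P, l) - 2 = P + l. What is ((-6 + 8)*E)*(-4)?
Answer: 0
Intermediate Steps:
Q(P, l) = 2 + P + l (Q(P, l) = 2 + (P + l) = 2 + P + l)
E = 0 (E = -3 + (2 - 2 + 3) = -3 + 3 = 0)
((-6 + 8)*E)*(-4) = ((-6 + 8)*0)*(-4) = (2*0)*(-4) = 0*(-4) = 0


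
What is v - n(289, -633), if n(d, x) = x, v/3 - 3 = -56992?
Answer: -170334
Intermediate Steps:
v = -170967 (v = 9 + 3*(-56992) = 9 - 170976 = -170967)
v - n(289, -633) = -170967 - 1*(-633) = -170967 + 633 = -170334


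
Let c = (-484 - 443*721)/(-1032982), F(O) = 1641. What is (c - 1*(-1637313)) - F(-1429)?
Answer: 1689620053791/1032982 ≈ 1.6357e+6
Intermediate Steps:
c = 319887/1032982 (c = (-484 - 319403)*(-1/1032982) = -319887*(-1/1032982) = 319887/1032982 ≈ 0.30967)
(c - 1*(-1637313)) - F(-1429) = (319887/1032982 - 1*(-1637313)) - 1*1641 = (319887/1032982 + 1637313) - 1641 = 1691315177253/1032982 - 1641 = 1689620053791/1032982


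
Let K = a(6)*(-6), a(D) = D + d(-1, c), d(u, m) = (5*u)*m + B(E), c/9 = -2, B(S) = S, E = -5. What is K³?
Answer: -162771336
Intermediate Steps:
c = -18 (c = 9*(-2) = -18)
d(u, m) = -5 + 5*m*u (d(u, m) = (5*u)*m - 5 = 5*m*u - 5 = -5 + 5*m*u)
a(D) = 85 + D (a(D) = D + (-5 + 5*(-18)*(-1)) = D + (-5 + 90) = D + 85 = 85 + D)
K = -546 (K = (85 + 6)*(-6) = 91*(-6) = -546)
K³ = (-546)³ = -162771336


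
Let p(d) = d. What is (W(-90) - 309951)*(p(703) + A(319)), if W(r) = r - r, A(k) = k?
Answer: -316769922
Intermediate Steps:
W(r) = 0
(W(-90) - 309951)*(p(703) + A(319)) = (0 - 309951)*(703 + 319) = -309951*1022 = -316769922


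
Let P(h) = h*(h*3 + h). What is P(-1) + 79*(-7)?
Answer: -549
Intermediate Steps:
P(h) = 4*h² (P(h) = h*(3*h + h) = h*(4*h) = 4*h²)
P(-1) + 79*(-7) = 4*(-1)² + 79*(-7) = 4*1 - 553 = 4 - 553 = -549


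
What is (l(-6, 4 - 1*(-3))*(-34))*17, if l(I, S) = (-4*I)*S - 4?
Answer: -94792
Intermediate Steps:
l(I, S) = -4 - 4*I*S (l(I, S) = -4*I*S - 4 = -4 - 4*I*S)
(l(-6, 4 - 1*(-3))*(-34))*17 = ((-4 - 4*(-6)*(4 - 1*(-3)))*(-34))*17 = ((-4 - 4*(-6)*(4 + 3))*(-34))*17 = ((-4 - 4*(-6)*7)*(-34))*17 = ((-4 + 168)*(-34))*17 = (164*(-34))*17 = -5576*17 = -94792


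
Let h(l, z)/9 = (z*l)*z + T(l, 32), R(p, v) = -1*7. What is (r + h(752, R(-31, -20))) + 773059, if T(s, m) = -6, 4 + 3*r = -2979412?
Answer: 334495/3 ≈ 1.1150e+5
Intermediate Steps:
r = -2979416/3 (r = -4/3 + (1/3)*(-2979412) = -4/3 - 2979412/3 = -2979416/3 ≈ -9.9314e+5)
R(p, v) = -7
h(l, z) = -54 + 9*l*z**2 (h(l, z) = 9*((z*l)*z - 6) = 9*((l*z)*z - 6) = 9*(l*z**2 - 6) = 9*(-6 + l*z**2) = -54 + 9*l*z**2)
(r + h(752, R(-31, -20))) + 773059 = (-2979416/3 + (-54 + 9*752*(-7)**2)) + 773059 = (-2979416/3 + (-54 + 9*752*49)) + 773059 = (-2979416/3 + (-54 + 331632)) + 773059 = (-2979416/3 + 331578) + 773059 = -1984682/3 + 773059 = 334495/3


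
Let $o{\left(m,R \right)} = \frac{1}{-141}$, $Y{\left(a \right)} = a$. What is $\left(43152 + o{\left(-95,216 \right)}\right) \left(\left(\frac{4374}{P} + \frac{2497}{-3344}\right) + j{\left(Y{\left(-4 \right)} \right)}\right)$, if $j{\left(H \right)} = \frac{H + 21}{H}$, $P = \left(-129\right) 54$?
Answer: $- \frac{447357789275}{1843152} \approx -2.4271 \cdot 10^{5}$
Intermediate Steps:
$o{\left(m,R \right)} = - \frac{1}{141}$
$P = -6966$
$j{\left(H \right)} = \frac{21 + H}{H}$
$\left(43152 + o{\left(-95,216 \right)}\right) \left(\left(\frac{4374}{P} + \frac{2497}{-3344}\right) + j{\left(Y{\left(-4 \right)} \right)}\right) = \left(43152 - \frac{1}{141}\right) \left(\left(\frac{4374}{-6966} + \frac{2497}{-3344}\right) + \frac{21 - 4}{-4}\right) = \frac{6084431 \left(\left(4374 \left(- \frac{1}{6966}\right) + 2497 \left(- \frac{1}{3344}\right)\right) - \frac{17}{4}\right)}{141} = \frac{6084431 \left(\left(- \frac{27}{43} - \frac{227}{304}\right) - \frac{17}{4}\right)}{141} = \frac{6084431 \left(- \frac{17969}{13072} - \frac{17}{4}\right)}{141} = \frac{6084431}{141} \left(- \frac{73525}{13072}\right) = - \frac{447357789275}{1843152}$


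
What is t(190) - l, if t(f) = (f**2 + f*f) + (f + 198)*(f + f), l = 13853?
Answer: 205787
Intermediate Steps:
t(f) = 2*f**2 + 2*f*(198 + f) (t(f) = (f**2 + f**2) + (198 + f)*(2*f) = 2*f**2 + 2*f*(198 + f))
t(190) - l = 4*190*(99 + 190) - 1*13853 = 4*190*289 - 13853 = 219640 - 13853 = 205787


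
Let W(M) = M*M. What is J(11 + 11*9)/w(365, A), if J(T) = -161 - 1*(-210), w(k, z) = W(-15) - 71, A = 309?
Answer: 7/22 ≈ 0.31818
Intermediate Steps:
W(M) = M**2
w(k, z) = 154 (w(k, z) = (-15)**2 - 71 = 225 - 71 = 154)
J(T) = 49 (J(T) = -161 + 210 = 49)
J(11 + 11*9)/w(365, A) = 49/154 = 49*(1/154) = 7/22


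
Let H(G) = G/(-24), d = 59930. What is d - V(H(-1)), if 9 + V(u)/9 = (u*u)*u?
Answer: 92176895/1536 ≈ 60011.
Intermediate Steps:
H(G) = -G/24 (H(G) = G*(-1/24) = -G/24)
V(u) = -81 + 9*u**3 (V(u) = -81 + 9*((u*u)*u) = -81 + 9*(u**2*u) = -81 + 9*u**3)
d - V(H(-1)) = 59930 - (-81 + 9*(-1/24*(-1))**3) = 59930 - (-81 + 9*(1/24)**3) = 59930 - (-81 + 9*(1/13824)) = 59930 - (-81 + 1/1536) = 59930 - 1*(-124415/1536) = 59930 + 124415/1536 = 92176895/1536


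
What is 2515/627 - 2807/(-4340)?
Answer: 1810727/388740 ≈ 4.6579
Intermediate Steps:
2515/627 - 2807/(-4340) = 2515*(1/627) - 2807*(-1/4340) = 2515/627 + 401/620 = 1810727/388740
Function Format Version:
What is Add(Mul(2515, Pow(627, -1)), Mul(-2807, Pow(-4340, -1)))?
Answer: Rational(1810727, 388740) ≈ 4.6579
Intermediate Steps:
Add(Mul(2515, Pow(627, -1)), Mul(-2807, Pow(-4340, -1))) = Add(Mul(2515, Rational(1, 627)), Mul(-2807, Rational(-1, 4340))) = Add(Rational(2515, 627), Rational(401, 620)) = Rational(1810727, 388740)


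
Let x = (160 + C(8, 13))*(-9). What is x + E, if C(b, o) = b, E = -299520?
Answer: -301032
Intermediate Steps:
x = -1512 (x = (160 + 8)*(-9) = 168*(-9) = -1512)
x + E = -1512 - 299520 = -301032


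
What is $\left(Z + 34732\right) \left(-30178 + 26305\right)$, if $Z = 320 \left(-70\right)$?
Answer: $-47761836$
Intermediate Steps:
$Z = -22400$
$\left(Z + 34732\right) \left(-30178 + 26305\right) = \left(-22400 + 34732\right) \left(-30178 + 26305\right) = 12332 \left(-3873\right) = -47761836$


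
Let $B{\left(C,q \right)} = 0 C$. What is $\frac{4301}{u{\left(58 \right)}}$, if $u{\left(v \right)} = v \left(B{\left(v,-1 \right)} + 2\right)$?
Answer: $\frac{4301}{116} \approx 37.078$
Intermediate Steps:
$B{\left(C,q \right)} = 0$
$u{\left(v \right)} = 2 v$ ($u{\left(v \right)} = v \left(0 + 2\right) = v 2 = 2 v$)
$\frac{4301}{u{\left(58 \right)}} = \frac{4301}{2 \cdot 58} = \frac{4301}{116}$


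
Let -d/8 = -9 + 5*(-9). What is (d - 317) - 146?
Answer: -31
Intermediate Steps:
d = 432 (d = -8*(-9 + 5*(-9)) = -8*(-9 - 45) = -8*(-54) = 432)
(d - 317) - 146 = (432 - 317) - 146 = 115 - 146 = -31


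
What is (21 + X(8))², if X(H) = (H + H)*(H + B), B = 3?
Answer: 38809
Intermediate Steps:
X(H) = 2*H*(3 + H) (X(H) = (H + H)*(H + 3) = (2*H)*(3 + H) = 2*H*(3 + H))
(21 + X(8))² = (21 + 2*8*(3 + 8))² = (21 + 2*8*11)² = (21 + 176)² = 197² = 38809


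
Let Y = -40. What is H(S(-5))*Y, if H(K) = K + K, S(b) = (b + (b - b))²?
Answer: -2000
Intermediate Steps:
S(b) = b² (S(b) = (b + 0)² = b²)
H(K) = 2*K
H(S(-5))*Y = (2*(-5)²)*(-40) = (2*25)*(-40) = 50*(-40) = -2000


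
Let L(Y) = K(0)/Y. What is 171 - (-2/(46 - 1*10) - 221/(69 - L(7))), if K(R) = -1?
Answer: 759041/4356 ≈ 174.25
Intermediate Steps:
L(Y) = -1/Y
171 - (-2/(46 - 1*10) - 221/(69 - L(7))) = 171 - (-2/(46 - 1*10) - 221/(69 - (-1)/7)) = 171 - (-2/(46 - 10) - 221/(69 - (-1)/7)) = 171 - (-2/36 - 221/(69 - 1*(-1/7))) = 171 - (-2*1/36 - 221/(69 + 1/7)) = 171 - (-1/18 - 221/484/7) = 171 - (-1/18 - 221*7/484) = 171 - (-1/18 - 1547/484) = 171 - 1*(-14165/4356) = 171 + 14165/4356 = 759041/4356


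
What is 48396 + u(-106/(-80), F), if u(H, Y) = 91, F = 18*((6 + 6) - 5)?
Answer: 48487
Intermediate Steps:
F = 126 (F = 18*(12 - 5) = 18*7 = 126)
48396 + u(-106/(-80), F) = 48396 + 91 = 48487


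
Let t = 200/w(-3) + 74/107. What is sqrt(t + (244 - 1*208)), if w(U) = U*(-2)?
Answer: sqrt(7215438)/321 ≈ 8.3681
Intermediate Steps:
w(U) = -2*U
t = 10922/321 (t = 200/((-2*(-3))) + 74/107 = 200/6 + 74*(1/107) = 200*(1/6) + 74/107 = 100/3 + 74/107 = 10922/321 ≈ 34.025)
sqrt(t + (244 - 1*208)) = sqrt(10922/321 + (244 - 1*208)) = sqrt(10922/321 + (244 - 208)) = sqrt(10922/321 + 36) = sqrt(22478/321) = sqrt(7215438)/321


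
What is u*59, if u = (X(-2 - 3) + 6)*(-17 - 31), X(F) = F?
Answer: -2832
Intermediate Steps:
u = -48 (u = ((-2 - 3) + 6)*(-17 - 31) = (-5 + 6)*(-48) = 1*(-48) = -48)
u*59 = -48*59 = -2832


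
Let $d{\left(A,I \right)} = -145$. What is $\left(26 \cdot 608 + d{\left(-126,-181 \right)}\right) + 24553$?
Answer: $40216$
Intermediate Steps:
$\left(26 \cdot 608 + d{\left(-126,-181 \right)}\right) + 24553 = \left(26 \cdot 608 - 145\right) + 24553 = \left(15808 - 145\right) + 24553 = 15663 + 24553 = 40216$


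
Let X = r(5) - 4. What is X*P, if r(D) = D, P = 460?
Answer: 460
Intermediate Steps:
X = 1 (X = 5 - 4 = 1)
X*P = 1*460 = 460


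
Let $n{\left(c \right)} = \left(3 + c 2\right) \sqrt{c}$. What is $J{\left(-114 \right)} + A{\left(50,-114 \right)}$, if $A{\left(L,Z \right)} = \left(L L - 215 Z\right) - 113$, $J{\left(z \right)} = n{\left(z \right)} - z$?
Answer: $27011 - 225 i \sqrt{114} \approx 27011.0 - 2402.3 i$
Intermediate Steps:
$n{\left(c \right)} = \sqrt{c} \left(3 + 2 c\right)$ ($n{\left(c \right)} = \left(3 + 2 c\right) \sqrt{c} = \sqrt{c} \left(3 + 2 c\right)$)
$J{\left(z \right)} = - z + \sqrt{z} \left(3 + 2 z\right)$ ($J{\left(z \right)} = \sqrt{z} \left(3 + 2 z\right) - z = - z + \sqrt{z} \left(3 + 2 z\right)$)
$A{\left(L,Z \right)} = -113 + L^{2} - 215 Z$ ($A{\left(L,Z \right)} = \left(L^{2} - 215 Z\right) - 113 = -113 + L^{2} - 215 Z$)
$J{\left(-114 \right)} + A{\left(50,-114 \right)} = \left(\left(-1\right) \left(-114\right) + \sqrt{-114} \left(3 + 2 \left(-114\right)\right)\right) - \left(-24397 - 2500\right) = \left(114 + i \sqrt{114} \left(3 - 228\right)\right) + \left(-113 + 2500 + 24510\right) = \left(114 + i \sqrt{114} \left(-225\right)\right) + 26897 = \left(114 - 225 i \sqrt{114}\right) + 26897 = 27011 - 225 i \sqrt{114}$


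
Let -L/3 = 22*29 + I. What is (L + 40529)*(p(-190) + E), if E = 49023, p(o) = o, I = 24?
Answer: 1882170319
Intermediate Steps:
L = -1986 (L = -3*(22*29 + 24) = -3*(638 + 24) = -3*662 = -1986)
(L + 40529)*(p(-190) + E) = (-1986 + 40529)*(-190 + 49023) = 38543*48833 = 1882170319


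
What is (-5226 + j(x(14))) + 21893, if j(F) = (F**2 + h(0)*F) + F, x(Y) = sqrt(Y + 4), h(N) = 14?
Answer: 16685 + 45*sqrt(2) ≈ 16749.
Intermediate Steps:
x(Y) = sqrt(4 + Y)
j(F) = F**2 + 15*F (j(F) = (F**2 + 14*F) + F = F**2 + 15*F)
(-5226 + j(x(14))) + 21893 = (-5226 + sqrt(4 + 14)*(15 + sqrt(4 + 14))) + 21893 = (-5226 + sqrt(18)*(15 + sqrt(18))) + 21893 = (-5226 + (3*sqrt(2))*(15 + 3*sqrt(2))) + 21893 = (-5226 + 3*sqrt(2)*(15 + 3*sqrt(2))) + 21893 = 16667 + 3*sqrt(2)*(15 + 3*sqrt(2))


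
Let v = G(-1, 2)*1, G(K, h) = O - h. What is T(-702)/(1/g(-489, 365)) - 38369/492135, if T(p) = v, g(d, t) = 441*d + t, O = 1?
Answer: 105948752971/492135 ≈ 2.1528e+5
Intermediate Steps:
g(d, t) = t + 441*d
G(K, h) = 1 - h
v = -1 (v = (1 - 1*2)*1 = (1 - 2)*1 = -1*1 = -1)
T(p) = -1
T(-702)/(1/g(-489, 365)) - 38369/492135 = -1/(1/(365 + 441*(-489))) - 38369/492135 = -1/(1/(365 - 215649)) - 38369*1/492135 = -1/(1/(-215284)) - 38369/492135 = -1/(-1/215284) - 38369/492135 = -1*(-215284) - 38369/492135 = 215284 - 38369/492135 = 105948752971/492135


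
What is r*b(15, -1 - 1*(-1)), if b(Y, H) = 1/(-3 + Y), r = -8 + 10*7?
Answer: 31/6 ≈ 5.1667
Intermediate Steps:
r = 62 (r = -8 + 70 = 62)
r*b(15, -1 - 1*(-1)) = 62/(-3 + 15) = 62/12 = 62*(1/12) = 31/6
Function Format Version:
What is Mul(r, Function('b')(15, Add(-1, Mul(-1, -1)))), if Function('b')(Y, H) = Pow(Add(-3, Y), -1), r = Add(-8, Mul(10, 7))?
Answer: Rational(31, 6) ≈ 5.1667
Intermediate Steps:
r = 62 (r = Add(-8, 70) = 62)
Mul(r, Function('b')(15, Add(-1, Mul(-1, -1)))) = Mul(62, Pow(Add(-3, 15), -1)) = Mul(62, Pow(12, -1)) = Mul(62, Rational(1, 12)) = Rational(31, 6)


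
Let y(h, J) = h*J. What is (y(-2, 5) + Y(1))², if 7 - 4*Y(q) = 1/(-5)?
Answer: 1681/25 ≈ 67.240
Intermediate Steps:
y(h, J) = J*h
Y(q) = 9/5 (Y(q) = 7/4 - ¼/(-5) = 7/4 - ¼*(-⅕) = 7/4 + 1/20 = 9/5)
(y(-2, 5) + Y(1))² = (5*(-2) + 9/5)² = (-10 + 9/5)² = (-41/5)² = 1681/25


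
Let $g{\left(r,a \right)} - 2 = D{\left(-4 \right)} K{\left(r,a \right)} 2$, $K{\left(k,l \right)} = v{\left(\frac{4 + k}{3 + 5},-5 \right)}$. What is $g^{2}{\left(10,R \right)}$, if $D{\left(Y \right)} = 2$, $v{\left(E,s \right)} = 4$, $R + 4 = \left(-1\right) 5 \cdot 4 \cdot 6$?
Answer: $324$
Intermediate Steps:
$R = -124$ ($R = -4 + \left(-1\right) 5 \cdot 4 \cdot 6 = -4 - 120 = -124$)
$K{\left(k,l \right)} = 4$
$g{\left(r,a \right)} = 18$ ($g{\left(r,a \right)} = 2 + 2 \cdot 4 \cdot 2 = 2 + 8 \cdot 2 = 2 + 16 = 18$)
$g^{2}{\left(10,R \right)} = 18^{2} = 324$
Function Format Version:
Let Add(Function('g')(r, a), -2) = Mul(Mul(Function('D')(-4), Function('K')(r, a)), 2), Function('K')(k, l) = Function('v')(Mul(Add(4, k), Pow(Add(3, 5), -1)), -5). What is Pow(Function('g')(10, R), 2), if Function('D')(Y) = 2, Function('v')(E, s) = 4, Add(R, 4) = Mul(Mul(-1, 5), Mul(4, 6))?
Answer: 324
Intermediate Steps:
R = -124 (R = Add(-4, Mul(Mul(-1, 5), Mul(4, 6))) = Add(-4, Mul(-5, 24)) = Add(-4, -120) = -124)
Function('K')(k, l) = 4
Function('g')(r, a) = 18 (Function('g')(r, a) = Add(2, Mul(Mul(2, 4), 2)) = Add(2, Mul(8, 2)) = Add(2, 16) = 18)
Pow(Function('g')(10, R), 2) = Pow(18, 2) = 324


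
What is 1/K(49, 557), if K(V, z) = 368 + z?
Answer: 1/925 ≈ 0.0010811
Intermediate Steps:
1/K(49, 557) = 1/(368 + 557) = 1/925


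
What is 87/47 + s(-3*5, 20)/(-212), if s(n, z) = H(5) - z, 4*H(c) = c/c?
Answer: 77489/39856 ≈ 1.9442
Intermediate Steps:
H(c) = ¼ (H(c) = (c/c)/4 = (¼)*1 = ¼)
s(n, z) = ¼ - z
87/47 + s(-3*5, 20)/(-212) = 87/47 + (¼ - 1*20)/(-212) = 87*(1/47) + (¼ - 20)*(-1/212) = 87/47 - 79/4*(-1/212) = 87/47 + 79/848 = 77489/39856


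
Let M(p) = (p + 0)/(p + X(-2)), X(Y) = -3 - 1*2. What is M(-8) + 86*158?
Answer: 176652/13 ≈ 13589.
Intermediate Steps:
X(Y) = -5 (X(Y) = -3 - 2 = -5)
M(p) = p/(-5 + p) (M(p) = (p + 0)/(p - 5) = p/(-5 + p))
M(-8) + 86*158 = -8/(-5 - 8) + 86*158 = -8/(-13) + 13588 = -8*(-1/13) + 13588 = 8/13 + 13588 = 176652/13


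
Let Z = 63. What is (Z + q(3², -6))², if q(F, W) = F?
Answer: 5184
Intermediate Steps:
(Z + q(3², -6))² = (63 + 3²)² = (63 + 9)² = 72² = 5184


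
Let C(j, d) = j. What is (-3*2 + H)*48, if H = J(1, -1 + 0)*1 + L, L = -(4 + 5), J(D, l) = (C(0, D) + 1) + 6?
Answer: -384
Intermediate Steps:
J(D, l) = 7 (J(D, l) = (0 + 1) + 6 = 1 + 6 = 7)
L = -9 (L = -1*9 = -9)
H = -2 (H = 7*1 - 9 = 7 - 9 = -2)
(-3*2 + H)*48 = (-3*2 - 2)*48 = (-6 - 2)*48 = -8*48 = -384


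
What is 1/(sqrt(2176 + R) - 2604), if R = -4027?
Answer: -868/2260889 - I*sqrt(1851)/6782667 ≈ -0.00038392 - 6.3431e-6*I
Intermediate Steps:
1/(sqrt(2176 + R) - 2604) = 1/(sqrt(2176 - 4027) - 2604) = 1/(sqrt(-1851) - 2604) = 1/(I*sqrt(1851) - 2604) = 1/(-2604 + I*sqrt(1851))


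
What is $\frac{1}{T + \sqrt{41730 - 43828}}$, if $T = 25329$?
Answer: $\frac{25329}{641560339} - \frac{i \sqrt{2098}}{641560339} \approx 3.948 \cdot 10^{-5} - 7.1395 \cdot 10^{-8} i$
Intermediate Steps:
$\frac{1}{T + \sqrt{41730 - 43828}} = \frac{1}{25329 + \sqrt{41730 - 43828}} = \frac{1}{25329 + \sqrt{-2098}} = \frac{1}{25329 + i \sqrt{2098}}$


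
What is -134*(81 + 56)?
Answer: -18358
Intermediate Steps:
-134*(81 + 56) = -134*137 = -18358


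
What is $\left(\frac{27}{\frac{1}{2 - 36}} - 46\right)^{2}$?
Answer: $929296$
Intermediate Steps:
$\left(\frac{27}{\frac{1}{2 - 36}} - 46\right)^{2} = \left(\frac{27}{\frac{1}{-34}} - 46\right)^{2} = \left(\frac{27}{- \frac{1}{34}} - 46\right)^{2} = \left(27 \left(-34\right) - 46\right)^{2} = \left(-918 - 46\right)^{2} = \left(-964\right)^{2} = 929296$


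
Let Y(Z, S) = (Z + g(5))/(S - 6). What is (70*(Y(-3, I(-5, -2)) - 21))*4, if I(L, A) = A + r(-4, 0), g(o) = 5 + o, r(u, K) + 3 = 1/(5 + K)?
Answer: -163660/27 ≈ -6061.5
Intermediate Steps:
r(u, K) = -3 + 1/(5 + K)
I(L, A) = -14/5 + A (I(L, A) = A + (-14 - 3*0)/(5 + 0) = A + (-14 + 0)/5 = A + (⅕)*(-14) = A - 14/5 = -14/5 + A)
Y(Z, S) = (10 + Z)/(-6 + S) (Y(Z, S) = (Z + (5 + 5))/(S - 6) = (Z + 10)/(-6 + S) = (10 + Z)/(-6 + S))
(70*(Y(-3, I(-5, -2)) - 21))*4 = (70*((10 - 3)/(-6 + (-14/5 - 2)) - 21))*4 = (70*(7/(-6 - 24/5) - 21))*4 = (70*(7/(-54/5) - 21))*4 = (70*(-5/54*7 - 21))*4 = (70*(-35/54 - 21))*4 = (70*(-1169/54))*4 = -40915/27*4 = -163660/27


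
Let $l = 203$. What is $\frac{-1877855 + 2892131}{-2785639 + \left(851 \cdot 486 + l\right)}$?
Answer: $- \frac{507138}{1185925} \approx -0.42763$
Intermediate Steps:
$\frac{-1877855 + 2892131}{-2785639 + \left(851 \cdot 486 + l\right)} = \frac{-1877855 + 2892131}{-2785639 + \left(851 \cdot 486 + 203\right)} = \frac{1014276}{-2785639 + \left(413586 + 203\right)} = \frac{1014276}{-2785639 + 413789} = \frac{1014276}{-2371850} = 1014276 \left(- \frac{1}{2371850}\right) = - \frac{507138}{1185925}$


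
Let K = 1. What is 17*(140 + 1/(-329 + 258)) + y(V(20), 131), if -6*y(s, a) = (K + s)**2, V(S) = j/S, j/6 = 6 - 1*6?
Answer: 1013707/426 ≈ 2379.6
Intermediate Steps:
j = 0 (j = 6*(6 - 1*6) = 6*(6 - 6) = 6*0 = 0)
V(S) = 0 (V(S) = 0/S = 0)
y(s, a) = -(1 + s)**2/6
17*(140 + 1/(-329 + 258)) + y(V(20), 131) = 17*(140 + 1/(-329 + 258)) - (1 + 0)**2/6 = 17*(140 + 1/(-71)) - 1/6*1**2 = 17*(140 - 1/71) - 1/6*1 = 17*(9939/71) - 1/6 = 168963/71 - 1/6 = 1013707/426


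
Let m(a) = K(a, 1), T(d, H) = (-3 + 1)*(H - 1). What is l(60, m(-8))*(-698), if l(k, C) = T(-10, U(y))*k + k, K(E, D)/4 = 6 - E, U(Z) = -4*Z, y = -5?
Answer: 1549560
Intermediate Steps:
T(d, H) = 2 - 2*H (T(d, H) = -2*(-1 + H) = 2 - 2*H)
K(E, D) = 24 - 4*E (K(E, D) = 4*(6 - E) = 24 - 4*E)
m(a) = 24 - 4*a
l(k, C) = -37*k (l(k, C) = (2 - (-8)*(-5))*k + k = (2 - 2*20)*k + k = (2 - 40)*k + k = -38*k + k = -37*k)
l(60, m(-8))*(-698) = -37*60*(-698) = -2220*(-698) = 1549560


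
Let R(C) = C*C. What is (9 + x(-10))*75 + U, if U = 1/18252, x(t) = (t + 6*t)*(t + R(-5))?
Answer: -1425024899/18252 ≈ -78075.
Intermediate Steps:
R(C) = C**2
x(t) = 7*t*(25 + t) (x(t) = (t + 6*t)*(t + (-5)**2) = (7*t)*(t + 25) = (7*t)*(25 + t) = 7*t*(25 + t))
U = 1/18252 ≈ 5.4789e-5
(9 + x(-10))*75 + U = (9 + 7*(-10)*(25 - 10))*75 + 1/18252 = (9 + 7*(-10)*15)*75 + 1/18252 = (9 - 1050)*75 + 1/18252 = -1041*75 + 1/18252 = -78075 + 1/18252 = -1425024899/18252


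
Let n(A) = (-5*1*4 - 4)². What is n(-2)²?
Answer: 331776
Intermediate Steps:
n(A) = 576 (n(A) = (-5*4 - 4)² = (-20 - 4)² = (-24)² = 576)
n(-2)² = 576² = 331776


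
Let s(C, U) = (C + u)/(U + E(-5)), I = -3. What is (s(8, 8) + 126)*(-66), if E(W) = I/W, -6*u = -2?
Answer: -360338/43 ≈ -8380.0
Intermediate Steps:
u = ⅓ (u = -⅙*(-2) = ⅓ ≈ 0.33333)
E(W) = -3/W
s(C, U) = (⅓ + C)/(⅗ + U) (s(C, U) = (C + ⅓)/(U - 3/(-5)) = (⅓ + C)/(U - 3*(-⅕)) = (⅓ + C)/(U + ⅗) = (⅓ + C)/(⅗ + U))
(s(8, 8) + 126)*(-66) = (5*(1 + 3*8)/(3*(3 + 5*8)) + 126)*(-66) = (5*(1 + 24)/(3*(3 + 40)) + 126)*(-66) = ((5/3)*25/43 + 126)*(-66) = ((5/3)*(1/43)*25 + 126)*(-66) = (125/129 + 126)*(-66) = (16379/129)*(-66) = -360338/43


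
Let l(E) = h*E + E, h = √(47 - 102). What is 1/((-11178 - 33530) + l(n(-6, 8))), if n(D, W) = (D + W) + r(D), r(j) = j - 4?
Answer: I/(4*(-11179*I + 2*√55)) ≈ -2.2363e-5 + 2.9672e-8*I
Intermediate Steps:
r(j) = -4 + j
h = I*√55 (h = √(-55) = I*√55 ≈ 7.4162*I)
n(D, W) = -4 + W + 2*D (n(D, W) = (D + W) + (-4 + D) = -4 + W + 2*D)
l(E) = E + I*E*√55 (l(E) = (I*√55)*E + E = I*E*√55 + E = E + I*E*√55)
1/((-11178 - 33530) + l(n(-6, 8))) = 1/((-11178 - 33530) + (-4 + 8 + 2*(-6))*(1 + I*√55)) = 1/(-44708 + (-4 + 8 - 12)*(1 + I*√55)) = 1/(-44708 - 8*(1 + I*√55)) = 1/(-44708 + (-8 - 8*I*√55)) = 1/(-44716 - 8*I*√55)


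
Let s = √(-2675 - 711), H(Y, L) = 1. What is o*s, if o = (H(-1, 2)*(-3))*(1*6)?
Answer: -18*I*√3386 ≈ -1047.4*I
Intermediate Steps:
o = -18 (o = (1*(-3))*(1*6) = -3*6 = -18)
s = I*√3386 (s = √(-3386) = I*√3386 ≈ 58.189*I)
o*s = -18*I*√3386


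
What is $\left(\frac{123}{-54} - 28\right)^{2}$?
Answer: $\frac{297025}{324} \approx 916.74$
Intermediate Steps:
$\left(\frac{123}{-54} - 28\right)^{2} = \left(123 \left(- \frac{1}{54}\right) - 28\right)^{2} = \left(- \frac{41}{18} - 28\right)^{2} = \left(- \frac{545}{18}\right)^{2} = \frac{297025}{324}$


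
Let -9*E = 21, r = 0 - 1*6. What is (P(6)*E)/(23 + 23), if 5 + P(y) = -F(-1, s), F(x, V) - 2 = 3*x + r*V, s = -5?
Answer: 119/69 ≈ 1.7246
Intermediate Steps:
r = -6 (r = 0 - 6 = -6)
E = -7/3 (E = -1/9*21 = -7/3 ≈ -2.3333)
F(x, V) = 2 - 6*V + 3*x (F(x, V) = 2 + (3*x - 6*V) = 2 + (-6*V + 3*x) = 2 - 6*V + 3*x)
P(y) = -34 (P(y) = -5 - (2 - 6*(-5) + 3*(-1)) = -5 - (2 + 30 - 3) = -5 - 1*29 = -5 - 29 = -34)
(P(6)*E)/(23 + 23) = (-34*(-7/3))/(23 + 23) = (238/3)/46 = (238/3)*(1/46) = 119/69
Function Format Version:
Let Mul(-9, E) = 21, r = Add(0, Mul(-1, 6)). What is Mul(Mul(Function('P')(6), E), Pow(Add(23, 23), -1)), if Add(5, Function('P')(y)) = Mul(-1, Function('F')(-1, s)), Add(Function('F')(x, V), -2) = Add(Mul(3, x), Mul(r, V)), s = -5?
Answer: Rational(119, 69) ≈ 1.7246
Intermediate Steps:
r = -6 (r = Add(0, -6) = -6)
E = Rational(-7, 3) (E = Mul(Rational(-1, 9), 21) = Rational(-7, 3) ≈ -2.3333)
Function('F')(x, V) = Add(2, Mul(-6, V), Mul(3, x)) (Function('F')(x, V) = Add(2, Add(Mul(3, x), Mul(-6, V))) = Add(2, Add(Mul(-6, V), Mul(3, x))) = Add(2, Mul(-6, V), Mul(3, x)))
Function('P')(y) = -34 (Function('P')(y) = Add(-5, Mul(-1, Add(2, Mul(-6, -5), Mul(3, -1)))) = Add(-5, Mul(-1, Add(2, 30, -3))) = Add(-5, Mul(-1, 29)) = Add(-5, -29) = -34)
Mul(Mul(Function('P')(6), E), Pow(Add(23, 23), -1)) = Mul(Mul(-34, Rational(-7, 3)), Pow(Add(23, 23), -1)) = Mul(Rational(238, 3), Pow(46, -1)) = Mul(Rational(238, 3), Rational(1, 46)) = Rational(119, 69)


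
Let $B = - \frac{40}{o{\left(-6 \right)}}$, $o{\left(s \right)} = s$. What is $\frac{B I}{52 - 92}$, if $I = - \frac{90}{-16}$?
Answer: $- \frac{15}{16} \approx -0.9375$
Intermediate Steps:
$I = \frac{45}{8}$ ($I = \left(-90\right) \left(- \frac{1}{16}\right) = \frac{45}{8} \approx 5.625$)
$B = \frac{20}{3}$ ($B = - \frac{40}{-6} = \left(-40\right) \left(- \frac{1}{6}\right) = \frac{20}{3} \approx 6.6667$)
$\frac{B I}{52 - 92} = \frac{\frac{20}{3} \cdot \frac{45}{8}}{52 - 92} = \frac{75}{2 \left(-40\right)} = \frac{75}{2} \left(- \frac{1}{40}\right) = - \frac{15}{16}$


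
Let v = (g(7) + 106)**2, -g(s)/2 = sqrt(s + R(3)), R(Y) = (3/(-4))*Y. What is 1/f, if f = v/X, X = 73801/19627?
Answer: 73801/(19627*(106 - sqrt(19))**2) ≈ 0.00036397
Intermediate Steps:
R(Y) = -3*Y/4 (R(Y) = (3*(-1/4))*Y = -3*Y/4)
g(s) = -2*sqrt(-9/4 + s) (g(s) = -2*sqrt(s - 3/4*3) = -2*sqrt(s - 9/4) = -2*sqrt(-9/4 + s))
X = 73801/19627 (X = 73801*(1/19627) = 73801/19627 ≈ 3.7602)
v = (106 - sqrt(19))**2 (v = (-sqrt(-9 + 4*7) + 106)**2 = (-sqrt(-9 + 28) + 106)**2 = (-sqrt(19) + 106)**2 = (106 - sqrt(19))**2 ≈ 10331.)
f = 19627*(106 - sqrt(19))**2/73801 (f = (106 - sqrt(19))**2/(73801/19627) = (106 - sqrt(19))**2*(19627/73801) = 19627*(106 - sqrt(19))**2/73801 ≈ 2747.5)
1/f = 1/(220901885/73801 - 4160924*sqrt(19)/73801)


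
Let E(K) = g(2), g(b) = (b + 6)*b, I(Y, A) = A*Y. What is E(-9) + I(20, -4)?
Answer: -64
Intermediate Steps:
g(b) = b*(6 + b) (g(b) = (6 + b)*b = b*(6 + b))
E(K) = 16 (E(K) = 2*(6 + 2) = 2*8 = 16)
E(-9) + I(20, -4) = 16 - 4*20 = 16 - 80 = -64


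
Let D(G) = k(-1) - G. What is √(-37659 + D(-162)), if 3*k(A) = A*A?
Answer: I*√337470/3 ≈ 193.64*I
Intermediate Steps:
k(A) = A²/3 (k(A) = (A*A)/3 = A²/3)
D(G) = ⅓ - G (D(G) = (⅓)*(-1)² - G = (⅓)*1 - G = ⅓ - G)
√(-37659 + D(-162)) = √(-37659 + (⅓ - 1*(-162))) = √(-37659 + (⅓ + 162)) = √(-37659 + 487/3) = √(-112490/3) = I*√337470/3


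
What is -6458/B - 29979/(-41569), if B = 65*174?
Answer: 35304944/235072695 ≈ 0.15019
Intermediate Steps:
B = 11310
-6458/B - 29979/(-41569) = -6458/11310 - 29979/(-41569) = -6458*1/11310 - 29979*(-1/41569) = -3229/5655 + 29979/41569 = 35304944/235072695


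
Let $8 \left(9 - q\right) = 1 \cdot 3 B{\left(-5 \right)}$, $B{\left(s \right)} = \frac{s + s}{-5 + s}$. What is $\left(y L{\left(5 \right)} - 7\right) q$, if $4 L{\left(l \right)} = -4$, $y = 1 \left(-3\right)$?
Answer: $- \frac{69}{2} \approx -34.5$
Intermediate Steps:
$y = -3$
$L{\left(l \right)} = -1$ ($L{\left(l \right)} = \frac{1}{4} \left(-4\right) = -1$)
$B{\left(s \right)} = \frac{2 s}{-5 + s}$
$q = \frac{69}{8}$ ($q = 9 - \frac{1 \cdot 3 \cdot 2 \left(-5\right) \frac{1}{-5 - 5}}{8} = 9 - \frac{3 \cdot 2 \left(-5\right) \frac{1}{-10}}{8} = 9 - \frac{3 \cdot 2 \left(-5\right) \left(- \frac{1}{10}\right)}{8} = 9 - \frac{3 \cdot 1}{8} = 9 - \frac{3}{8} = \frac{69}{8} \approx 8.625$)
$\left(y L{\left(5 \right)} - 7\right) q = \left(\left(-3\right) \left(-1\right) - 7\right) \frac{69}{8} = \left(3 - 7\right) \frac{69}{8} = \left(-4\right) \frac{69}{8} = - \frac{69}{2}$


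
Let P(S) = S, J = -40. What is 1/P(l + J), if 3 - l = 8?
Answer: -1/45 ≈ -0.022222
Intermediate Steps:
l = -5 (l = 3 - 1*8 = 3 - 8 = -5)
1/P(l + J) = 1/(-5 - 40) = 1/(-45) = -1/45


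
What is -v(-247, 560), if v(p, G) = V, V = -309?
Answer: 309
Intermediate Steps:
v(p, G) = -309
-v(-247, 560) = -1*(-309) = 309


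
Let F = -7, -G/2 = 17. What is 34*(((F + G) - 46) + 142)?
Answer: 1870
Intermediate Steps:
G = -34 (G = -2*17 = -34)
34*(((F + G) - 46) + 142) = 34*(((-7 - 34) - 46) + 142) = 34*((-41 - 46) + 142) = 34*(-87 + 142) = 34*55 = 1870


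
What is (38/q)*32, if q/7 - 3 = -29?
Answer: -608/91 ≈ -6.6813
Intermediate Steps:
q = -182 (q = 21 + 7*(-29) = 21 - 203 = -182)
(38/q)*32 = (38/(-182))*32 = -1/182*38*32 = -19/91*32 = -608/91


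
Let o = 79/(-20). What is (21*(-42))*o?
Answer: 34839/10 ≈ 3483.9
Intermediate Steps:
o = -79/20 (o = 79*(-1/20) = -79/20 ≈ -3.9500)
(21*(-42))*o = (21*(-42))*(-79/20) = -882*(-79/20) = 34839/10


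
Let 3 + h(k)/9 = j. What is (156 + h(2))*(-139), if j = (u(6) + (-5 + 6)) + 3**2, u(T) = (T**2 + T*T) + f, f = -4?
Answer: -115509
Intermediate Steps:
u(T) = -4 + 2*T**2 (u(T) = (T**2 + T*T) - 4 = (T**2 + T**2) - 4 = 2*T**2 - 4 = -4 + 2*T**2)
j = 78 (j = ((-4 + 2*6**2) + (-5 + 6)) + 3**2 = ((-4 + 2*36) + 1) + 9 = ((-4 + 72) + 1) + 9 = (68 + 1) + 9 = 69 + 9 = 78)
h(k) = 675 (h(k) = -27 + 9*78 = -27 + 702 = 675)
(156 + h(2))*(-139) = (156 + 675)*(-139) = 831*(-139) = -115509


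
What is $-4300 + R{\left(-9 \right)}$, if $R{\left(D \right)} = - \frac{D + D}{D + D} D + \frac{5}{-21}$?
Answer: $- \frac{90116}{21} \approx -4291.2$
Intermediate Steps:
$R{\left(D \right)} = - \frac{5}{21} - D$ ($R{\left(D \right)} = - \frac{2 D}{2 D} D + 5 \left(- \frac{1}{21}\right) = - 2 D \frac{1}{2 D} D - \frac{5}{21} = \left(-1\right) 1 D - \frac{5}{21} = - D - \frac{5}{21} = - \frac{5}{21} - D$)
$-4300 + R{\left(-9 \right)} = -4300 - - \frac{184}{21} = -4300 + \left(- \frac{5}{21} + 9\right) = -4300 + \frac{184}{21} = - \frac{90116}{21}$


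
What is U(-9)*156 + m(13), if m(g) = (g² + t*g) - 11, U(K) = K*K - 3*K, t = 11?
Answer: 17149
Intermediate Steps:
U(K) = K² - 3*K
m(g) = -11 + g² + 11*g (m(g) = (g² + 11*g) - 11 = -11 + g² + 11*g)
U(-9)*156 + m(13) = -9*(-3 - 9)*156 + (-11 + 13² + 11*13) = -9*(-12)*156 + (-11 + 169 + 143) = 108*156 + 301 = 16848 + 301 = 17149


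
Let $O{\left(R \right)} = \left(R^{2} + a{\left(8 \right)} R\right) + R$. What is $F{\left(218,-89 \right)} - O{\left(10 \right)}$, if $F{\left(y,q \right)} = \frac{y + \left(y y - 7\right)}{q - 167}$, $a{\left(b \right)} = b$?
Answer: $- \frac{96375}{256} \approx -376.46$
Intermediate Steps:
$F{\left(y,q \right)} = \frac{-7 + y + y^{2}}{-167 + q}$ ($F{\left(y,q \right)} = \frac{y + \left(y^{2} - 7\right)}{-167 + q} = \frac{y + \left(-7 + y^{2}\right)}{-167 + q} = \frac{-7 + y + y^{2}}{-167 + q}$)
$O{\left(R \right)} = R^{2} + 9 R$ ($O{\left(R \right)} = \left(R^{2} + 8 R\right) + R = R^{2} + 9 R$)
$F{\left(218,-89 \right)} - O{\left(10 \right)} = \frac{-7 + 218 + 218^{2}}{-167 - 89} - 10 \left(9 + 10\right) = \frac{-7 + 218 + 47524}{-256} - 10 \cdot 19 = \left(- \frac{1}{256}\right) 47735 - 190 = - \frac{47735}{256} - 190 = - \frac{96375}{256}$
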